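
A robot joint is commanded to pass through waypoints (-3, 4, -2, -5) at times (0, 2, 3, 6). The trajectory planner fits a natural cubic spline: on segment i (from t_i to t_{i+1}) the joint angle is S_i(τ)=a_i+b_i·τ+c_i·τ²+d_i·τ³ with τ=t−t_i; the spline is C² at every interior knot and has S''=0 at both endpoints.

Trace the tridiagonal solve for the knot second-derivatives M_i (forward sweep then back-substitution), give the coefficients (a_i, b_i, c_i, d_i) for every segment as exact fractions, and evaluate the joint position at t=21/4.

Δ: Δ0=7/2, Δ1=-6, Δ2=-1
row 1: diag=6, rhs=-57; c'=1/6, d'=-19/2
row 2: denom=8−1·1/6=47/6; d'=(30−1·-19/2)/(47/6)=237/47
back: M2=237/47
back: M1=-19/2−1/6·237/47=-486/47
M: M0=0, M1=-486/47, M2=237/47, M3=0
seg 0: a=-3, c=M0/2=0, d=(M1−M0)/(6·2)=-81/94, b=Δ0−h0·(2M0+M1)/6=653/94
seg 1: a=4, c=M1/2=-243/47, d=(M2−M1)/(6·1)=241/94, b=Δ1−h1·(2M1+M2)/6=-319/94
seg 2: a=-2, c=M2/2=237/94, d=(M3−M2)/(6·3)=-79/282, b=Δ2−h2·(2M2+M3)/6=-284/47
t_q=21/4 → seg 2, τ=9/4; S=-2+-284/47·τ+237/94·τ²+-79/282·τ³=-36233/6016

  seg 0: a=-3 b=653/94 c=0 d=-81/94
  seg 1: a=4 b=-319/94 c=-243/47 d=241/94
  seg 2: a=-2 b=-284/47 c=237/94 d=-79/282
S(21/4) = -36233/6016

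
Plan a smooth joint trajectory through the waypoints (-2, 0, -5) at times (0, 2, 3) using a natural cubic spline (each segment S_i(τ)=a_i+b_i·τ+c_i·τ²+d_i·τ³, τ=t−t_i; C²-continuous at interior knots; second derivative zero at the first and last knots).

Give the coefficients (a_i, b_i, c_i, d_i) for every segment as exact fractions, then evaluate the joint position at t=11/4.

Δ: Δ0=1, Δ1=-5
row 1: diag=6, rhs=-36; c'=1/6, d'=-6
back: M1=-6
M: M0=0, M1=-6, M2=0
seg 0: a=-2, c=M0/2=0, d=(M1−M0)/(6·2)=-1/2, b=Δ0−h0·(2M0+M1)/6=3
seg 1: a=0, c=M1/2=-3, d=(M2−M1)/(6·1)=1, b=Δ1−h1·(2M1+M2)/6=-3
t_q=11/4 → seg 1, τ=3/4; S=0+-3·τ+-3·τ²+1·τ³=-225/64

  seg 0: a=-2 b=3 c=0 d=-1/2
  seg 1: a=0 b=-3 c=-3 d=1
S(11/4) = -225/64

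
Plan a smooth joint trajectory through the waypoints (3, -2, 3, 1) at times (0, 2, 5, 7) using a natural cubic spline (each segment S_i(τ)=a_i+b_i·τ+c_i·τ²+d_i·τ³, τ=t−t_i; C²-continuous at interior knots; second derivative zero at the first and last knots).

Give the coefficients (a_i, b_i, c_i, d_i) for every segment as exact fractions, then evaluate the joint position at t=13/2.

  seg 0: a=3 b=-1961/546 c=0 d=149/546
  seg 1: a=-2 b=-173/546 c=149/91 d=-41/126
  seg 2: a=3 b=197/273 c=-235/182 d=235/1092
S(13/2) = 5543/2912

Δ: Δ0=-5/2, Δ1=5/3, Δ2=-1
row 1: diag=10, rhs=25; c'=3/10, d'=5/2
row 2: denom=10−3·3/10=91/10; d'=(-16−3·5/2)/(91/10)=-235/91
back: M2=-235/91
back: M1=5/2−3/10·-235/91=298/91
M: M0=0, M1=298/91, M2=-235/91, M3=0
seg 0: a=3, c=M0/2=0, d=(M1−M0)/(6·2)=149/546, b=Δ0−h0·(2M0+M1)/6=-1961/546
seg 1: a=-2, c=M1/2=149/91, d=(M2−M1)/(6·3)=-41/126, b=Δ1−h1·(2M1+M2)/6=-173/546
seg 2: a=3, c=M2/2=-235/182, d=(M3−M2)/(6·2)=235/1092, b=Δ2−h2·(2M2+M3)/6=197/273
t_q=13/2 → seg 2, τ=3/2; S=3+197/273·τ+-235/182·τ²+235/1092·τ³=5543/2912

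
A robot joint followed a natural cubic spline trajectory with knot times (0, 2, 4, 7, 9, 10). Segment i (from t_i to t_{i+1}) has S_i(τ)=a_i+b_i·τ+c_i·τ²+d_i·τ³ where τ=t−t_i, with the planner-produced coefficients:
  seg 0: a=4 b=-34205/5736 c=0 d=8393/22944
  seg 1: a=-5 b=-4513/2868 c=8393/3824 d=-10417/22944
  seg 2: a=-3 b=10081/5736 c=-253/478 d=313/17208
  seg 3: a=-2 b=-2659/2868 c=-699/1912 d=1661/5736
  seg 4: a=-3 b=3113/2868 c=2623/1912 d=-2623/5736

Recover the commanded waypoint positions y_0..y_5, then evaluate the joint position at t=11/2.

y_0 = S_0(0) = a_0 = 4
y_1 = S_1(0) = a_1 = -5
y_2 = S_2(0) = a_2 = -3
y_3 = S_3(0) = a_3 = -2
y_4 = S_4(0) = a_4 = -3
y_5 = S_4(1) = -1
t_q=11/2 is in segment 2 (τ=3/2); S_2(τ)=-22841/15296

y_0=4 y_1=-5 y_2=-3 y_3=-2 y_4=-3 y_5=-1
S(11/2) = -22841/15296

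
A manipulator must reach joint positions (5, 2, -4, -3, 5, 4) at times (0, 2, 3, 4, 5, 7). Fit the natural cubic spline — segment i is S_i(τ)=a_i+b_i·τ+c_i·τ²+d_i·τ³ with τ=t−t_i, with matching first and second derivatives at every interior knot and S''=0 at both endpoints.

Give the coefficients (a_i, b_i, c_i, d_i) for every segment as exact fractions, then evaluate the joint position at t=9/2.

  seg 0: a=5 b=511/986 c=0 d=-995/1972
  seg 1: a=2 b=-5459/986 c=-2985/986 d=1264/493
  seg 2: a=-4 b=-3845/986 c=4599/986 d=4/17
  seg 3: a=-3 b=6049/986 c=5295/986 d=-1728/493
  seg 4: a=5 b=6271/986 c=-5073/986 d=1691/1972
S(9/2) = 3833/3944

Δ: Δ0=-3/2, Δ1=-6, Δ2=1, Δ3=8, Δ4=-1/2
row 1: diag=6, rhs=-27; c'=1/6, d'=-9/2
row 2: denom=4−1·1/6=23/6; d'=(42−1·-9/2)/(23/6)=279/23
row 3: denom=4−1·6/23=86/23; d'=(42−1·279/23)/(86/23)=687/86
row 4: denom=6−1·23/86=493/86; d'=(-51−1·687/86)/(493/86)=-5073/493
back: M4=-5073/493
back: M3=687/86−23/86·-5073/493=5295/493
back: M2=279/23−6/23·5295/493=4599/493
back: M1=-9/2−1/6·4599/493=-2985/493
M: M0=0, M1=-2985/493, M2=4599/493, M3=5295/493, M4=-5073/493, M5=0
seg 0: a=5, c=M0/2=0, d=(M1−M0)/(6·2)=-995/1972, b=Δ0−h0·(2M0+M1)/6=511/986
seg 1: a=2, c=M1/2=-2985/986, d=(M2−M1)/(6·1)=1264/493, b=Δ1−h1·(2M1+M2)/6=-5459/986
seg 2: a=-4, c=M2/2=4599/986, d=(M3−M2)/(6·1)=4/17, b=Δ2−h2·(2M2+M3)/6=-3845/986
seg 3: a=-3, c=M3/2=5295/986, d=(M4−M3)/(6·1)=-1728/493, b=Δ3−h3·(2M3+M4)/6=6049/986
seg 4: a=5, c=M4/2=-5073/986, d=(M5−M4)/(6·2)=1691/1972, b=Δ4−h4·(2M4+M5)/6=6271/986
t_q=9/2 → seg 3, τ=1/2; S=-3+6049/986·τ+5295/986·τ²+-1728/493·τ³=3833/3944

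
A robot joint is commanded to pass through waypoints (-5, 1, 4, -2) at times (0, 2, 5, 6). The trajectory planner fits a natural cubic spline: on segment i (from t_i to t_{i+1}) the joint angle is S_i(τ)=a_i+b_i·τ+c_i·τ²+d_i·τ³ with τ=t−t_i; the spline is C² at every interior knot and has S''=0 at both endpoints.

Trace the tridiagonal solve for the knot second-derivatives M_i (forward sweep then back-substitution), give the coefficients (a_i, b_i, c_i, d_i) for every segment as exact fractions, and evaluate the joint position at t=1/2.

  seg 0: a=-5 b=203/71 c=0 d=5/142
  seg 1: a=1 b=233/71 c=15/71 d=-23/71
  seg 2: a=4 b=-298/71 c=-192/71 d=64/71
S(1/2) = -4051/1136

Δ: Δ0=3, Δ1=1, Δ2=-6
row 1: diag=10, rhs=-12; c'=3/10, d'=-6/5
row 2: denom=8−3·3/10=71/10; d'=(-42−3·-6/5)/(71/10)=-384/71
back: M2=-384/71
back: M1=-6/5−3/10·-384/71=30/71
M: M0=0, M1=30/71, M2=-384/71, M3=0
seg 0: a=-5, c=M0/2=0, d=(M1−M0)/(6·2)=5/142, b=Δ0−h0·(2M0+M1)/6=203/71
seg 1: a=1, c=M1/2=15/71, d=(M2−M1)/(6·3)=-23/71, b=Δ1−h1·(2M1+M2)/6=233/71
seg 2: a=4, c=M2/2=-192/71, d=(M3−M2)/(6·1)=64/71, b=Δ2−h2·(2M2+M3)/6=-298/71
t_q=1/2 → seg 0, τ=1/2; S=-5+203/71·τ+0·τ²+5/142·τ³=-4051/1136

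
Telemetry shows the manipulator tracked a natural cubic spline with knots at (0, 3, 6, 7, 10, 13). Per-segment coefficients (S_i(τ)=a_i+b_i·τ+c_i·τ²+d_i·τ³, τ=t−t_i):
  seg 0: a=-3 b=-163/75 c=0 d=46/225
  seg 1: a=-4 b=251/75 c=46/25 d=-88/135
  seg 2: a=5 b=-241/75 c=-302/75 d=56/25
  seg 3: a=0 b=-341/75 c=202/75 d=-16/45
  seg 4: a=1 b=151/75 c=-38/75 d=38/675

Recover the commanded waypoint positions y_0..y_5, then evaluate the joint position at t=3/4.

y_0 = S_0(0) = a_0 = -3
y_1 = S_1(0) = a_1 = -4
y_2 = S_2(0) = a_2 = 5
y_3 = S_3(0) = a_3 = 0
y_4 = S_4(0) = a_4 = 1
y_5 = S_4(3) = 4
t_q=3/4 is in segment 0 (τ=3/4); S_0(τ)=-727/160

y_0=-3 y_1=-4 y_2=5 y_3=0 y_4=1 y_5=4
S(3/4) = -727/160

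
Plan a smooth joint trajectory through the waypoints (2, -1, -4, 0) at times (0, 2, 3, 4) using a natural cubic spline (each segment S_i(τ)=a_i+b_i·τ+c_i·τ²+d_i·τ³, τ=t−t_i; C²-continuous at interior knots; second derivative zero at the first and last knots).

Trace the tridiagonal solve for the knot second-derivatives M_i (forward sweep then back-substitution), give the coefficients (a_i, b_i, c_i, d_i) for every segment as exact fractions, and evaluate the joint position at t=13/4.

Δ: Δ0=-3/2, Δ1=-3, Δ2=4
row 1: diag=6, rhs=-9; c'=1/6, d'=-3/2
row 2: denom=4−1·1/6=23/6; d'=(42−1·-3/2)/(23/6)=261/23
back: M2=261/23
back: M1=-3/2−1/6·261/23=-78/23
M: M0=0, M1=-78/23, M2=261/23, M3=0
seg 0: a=2, c=M0/2=0, d=(M1−M0)/(6·2)=-13/46, b=Δ0−h0·(2M0+M1)/6=-17/46
seg 1: a=-1, c=M1/2=-39/23, d=(M2−M1)/(6·1)=113/46, b=Δ1−h1·(2M1+M2)/6=-173/46
seg 2: a=-4, c=M2/2=261/46, d=(M3−M2)/(6·1)=-87/46, b=Δ2−h2·(2M2+M3)/6=5/23
t_q=13/4 → seg 2, τ=1/4; S=-4+5/23·τ+261/46·τ²+-87/46·τ³=-10659/2944

  seg 0: a=2 b=-17/46 c=0 d=-13/46
  seg 1: a=-1 b=-173/46 c=-39/23 d=113/46
  seg 2: a=-4 b=5/23 c=261/46 d=-87/46
S(13/4) = -10659/2944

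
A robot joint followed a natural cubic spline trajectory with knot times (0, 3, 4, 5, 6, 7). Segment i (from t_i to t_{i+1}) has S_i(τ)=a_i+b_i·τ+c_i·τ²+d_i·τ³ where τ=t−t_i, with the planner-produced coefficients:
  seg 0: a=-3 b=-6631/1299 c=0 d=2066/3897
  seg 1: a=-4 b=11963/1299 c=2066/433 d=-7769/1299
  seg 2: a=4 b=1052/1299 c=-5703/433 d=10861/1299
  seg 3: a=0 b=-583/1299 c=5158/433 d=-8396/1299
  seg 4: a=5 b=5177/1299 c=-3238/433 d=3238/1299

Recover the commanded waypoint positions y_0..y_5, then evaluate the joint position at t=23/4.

y_0=-3 y_1=-4 y_2=4 y_3=0 y_4=5 y_5=4
S(23/4) = 25199/6928

y_0 = S_0(0) = a_0 = -3
y_1 = S_1(0) = a_1 = -4
y_2 = S_2(0) = a_2 = 4
y_3 = S_3(0) = a_3 = 0
y_4 = S_4(0) = a_4 = 5
y_5 = S_4(1) = 4
t_q=23/4 is in segment 3 (τ=3/4); S_3(τ)=25199/6928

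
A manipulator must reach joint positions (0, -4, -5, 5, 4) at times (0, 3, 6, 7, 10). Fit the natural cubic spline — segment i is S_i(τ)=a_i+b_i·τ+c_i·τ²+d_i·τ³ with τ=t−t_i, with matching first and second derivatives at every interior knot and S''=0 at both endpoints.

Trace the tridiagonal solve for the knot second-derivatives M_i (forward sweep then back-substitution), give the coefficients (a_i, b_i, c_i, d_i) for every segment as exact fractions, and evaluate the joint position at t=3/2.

  seg 0: a=0 b=-22/57 c=0 d=-2/19
  seg 1: a=-4 b=-184/57 c=-18/19 d=109/171
  seg 2: a=-5 b=473/57 c=91/19 d=-176/57
  seg 3: a=5 b=491/57 c=-85/19 d=85/171
S(3/2) = -71/76

Δ: Δ0=-4/3, Δ1=-1/3, Δ2=10, Δ3=-1/3
row 1: diag=12, rhs=6; c'=1/4, d'=1/2
row 2: denom=8−3·1/4=29/4; d'=(62−3·1/2)/(29/4)=242/29
row 3: denom=8−1·4/29=228/29; d'=(-62−1·242/29)/(228/29)=-170/19
back: M3=-170/19
back: M2=242/29−4/29·-170/19=182/19
back: M1=1/2−1/4·182/19=-36/19
M: M0=0, M1=-36/19, M2=182/19, M3=-170/19, M4=0
seg 0: a=0, c=M0/2=0, d=(M1−M0)/(6·3)=-2/19, b=Δ0−h0·(2M0+M1)/6=-22/57
seg 1: a=-4, c=M1/2=-18/19, d=(M2−M1)/(6·3)=109/171, b=Δ1−h1·(2M1+M2)/6=-184/57
seg 2: a=-5, c=M2/2=91/19, d=(M3−M2)/(6·1)=-176/57, b=Δ2−h2·(2M2+M3)/6=473/57
seg 3: a=5, c=M3/2=-85/19, d=(M4−M3)/(6·3)=85/171, b=Δ3−h3·(2M3+M4)/6=491/57
t_q=3/2 → seg 0, τ=3/2; S=0+-22/57·τ+0·τ²+-2/19·τ³=-71/76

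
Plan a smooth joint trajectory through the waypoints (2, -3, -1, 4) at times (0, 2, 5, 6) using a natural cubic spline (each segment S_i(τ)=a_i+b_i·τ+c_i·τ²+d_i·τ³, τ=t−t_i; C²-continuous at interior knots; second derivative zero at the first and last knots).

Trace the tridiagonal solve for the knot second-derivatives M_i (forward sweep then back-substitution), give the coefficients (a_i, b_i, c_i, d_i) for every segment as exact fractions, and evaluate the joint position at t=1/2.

  seg 0: a=2 b=-1213/426 c=0 d=37/426
  seg 1: a=-3 b=-769/426 c=37/71 d=43/426
  seg 2: a=-1 b=862/213 c=203/142 d=-203/426
S(1/2) = 667/1136

Δ: Δ0=-5/2, Δ1=2/3, Δ2=5
row 1: diag=10, rhs=19; c'=3/10, d'=19/10
row 2: denom=8−3·3/10=71/10; d'=(26−3·19/10)/(71/10)=203/71
back: M2=203/71
back: M1=19/10−3/10·203/71=74/71
M: M0=0, M1=74/71, M2=203/71, M3=0
seg 0: a=2, c=M0/2=0, d=(M1−M0)/(6·2)=37/426, b=Δ0−h0·(2M0+M1)/6=-1213/426
seg 1: a=-3, c=M1/2=37/71, d=(M2−M1)/(6·3)=43/426, b=Δ1−h1·(2M1+M2)/6=-769/426
seg 2: a=-1, c=M2/2=203/142, d=(M3−M2)/(6·1)=-203/426, b=Δ2−h2·(2M2+M3)/6=862/213
t_q=1/2 → seg 0, τ=1/2; S=2+-1213/426·τ+0·τ²+37/426·τ³=667/1136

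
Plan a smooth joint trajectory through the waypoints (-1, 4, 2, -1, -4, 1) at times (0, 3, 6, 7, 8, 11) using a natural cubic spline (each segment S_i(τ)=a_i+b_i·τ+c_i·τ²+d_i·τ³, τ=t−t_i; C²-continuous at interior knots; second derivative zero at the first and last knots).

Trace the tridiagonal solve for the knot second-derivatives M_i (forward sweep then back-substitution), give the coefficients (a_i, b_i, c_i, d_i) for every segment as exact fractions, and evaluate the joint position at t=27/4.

  seg 0: a=-1 b=106/51 c=0 d=-7/153
  seg 1: a=4 b=43/51 c=-7/17 d=-14/459
  seg 2: a=2 b=-125/51 c=-35/51 d=7/51
  seg 3: a=-1 b=-58/17 c=-14/51 d=35/51
  seg 4: a=-4 b=-97/51 c=91/51 d=-91/459
S(27/4) = -181/1088

Δ: Δ0=5/3, Δ1=-2/3, Δ2=-3, Δ3=-3, Δ4=5/3
row 1: diag=12, rhs=-14; c'=1/4, d'=-7/6
row 2: denom=8−3·1/4=29/4; d'=(-14−3·-7/6)/(29/4)=-42/29
row 3: denom=4−1·4/29=112/29; d'=(0−1·-42/29)/(112/29)=3/8
row 4: denom=8−1·29/112=867/112; d'=(28−1·3/8)/(867/112)=182/51
back: M4=182/51
back: M3=3/8−29/112·182/51=-28/51
back: M2=-42/29−4/29·-28/51=-70/51
back: M1=-7/6−1/4·-70/51=-14/17
M: M0=0, M1=-14/17, M2=-70/51, M3=-28/51, M4=182/51, M5=0
seg 0: a=-1, c=M0/2=0, d=(M1−M0)/(6·3)=-7/153, b=Δ0−h0·(2M0+M1)/6=106/51
seg 1: a=4, c=M1/2=-7/17, d=(M2−M1)/(6·3)=-14/459, b=Δ1−h1·(2M1+M2)/6=43/51
seg 2: a=2, c=M2/2=-35/51, d=(M3−M2)/(6·1)=7/51, b=Δ2−h2·(2M2+M3)/6=-125/51
seg 3: a=-1, c=M3/2=-14/51, d=(M4−M3)/(6·1)=35/51, b=Δ3−h3·(2M3+M4)/6=-58/17
seg 4: a=-4, c=M4/2=91/51, d=(M5−M4)/(6·3)=-91/459, b=Δ4−h4·(2M4+M5)/6=-97/51
t_q=27/4 → seg 2, τ=3/4; S=2+-125/51·τ+-35/51·τ²+7/51·τ³=-181/1088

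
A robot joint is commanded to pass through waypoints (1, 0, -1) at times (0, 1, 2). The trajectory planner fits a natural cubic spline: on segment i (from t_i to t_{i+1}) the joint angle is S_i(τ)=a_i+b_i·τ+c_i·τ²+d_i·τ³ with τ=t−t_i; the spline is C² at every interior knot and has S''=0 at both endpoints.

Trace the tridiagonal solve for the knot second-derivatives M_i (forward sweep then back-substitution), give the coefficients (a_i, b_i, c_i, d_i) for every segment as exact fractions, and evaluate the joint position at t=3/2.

  seg 0: a=1 b=-1 c=0 d=0
  seg 1: a=0 b=-1 c=0 d=0
S(3/2) = -1/2

Δ: Δ0=-1, Δ1=-1
row 1: diag=4, rhs=0; c'=1/4, d'=0
back: M1=0
M: M0=0, M1=0, M2=0
seg 0: a=1, c=M0/2=0, d=(M1−M0)/(6·1)=0, b=Δ0−h0·(2M0+M1)/6=-1
seg 1: a=0, c=M1/2=0, d=(M2−M1)/(6·1)=0, b=Δ1−h1·(2M1+M2)/6=-1
t_q=3/2 → seg 1, τ=1/2; S=0+-1·τ+0·τ²+0·τ³=-1/2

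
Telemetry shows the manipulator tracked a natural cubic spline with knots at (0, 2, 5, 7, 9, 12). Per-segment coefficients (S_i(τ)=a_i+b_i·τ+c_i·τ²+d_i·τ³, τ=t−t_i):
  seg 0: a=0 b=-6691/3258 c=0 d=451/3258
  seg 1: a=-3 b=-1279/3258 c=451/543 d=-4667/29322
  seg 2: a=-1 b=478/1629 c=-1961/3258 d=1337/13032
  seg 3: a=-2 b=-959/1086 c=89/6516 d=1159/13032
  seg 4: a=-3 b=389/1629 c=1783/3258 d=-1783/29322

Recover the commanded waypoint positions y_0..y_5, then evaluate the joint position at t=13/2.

y_0=0 y_1=-3 y_2=-1 y_3=-2 y_4=-3 y_5=1
S(13/2) = -54487/34752

y_0 = S_0(0) = a_0 = 0
y_1 = S_1(0) = a_1 = -3
y_2 = S_2(0) = a_2 = -1
y_3 = S_3(0) = a_3 = -2
y_4 = S_4(0) = a_4 = -3
y_5 = S_4(3) = 1
t_q=13/2 is in segment 2 (τ=3/2); S_2(τ)=-54487/34752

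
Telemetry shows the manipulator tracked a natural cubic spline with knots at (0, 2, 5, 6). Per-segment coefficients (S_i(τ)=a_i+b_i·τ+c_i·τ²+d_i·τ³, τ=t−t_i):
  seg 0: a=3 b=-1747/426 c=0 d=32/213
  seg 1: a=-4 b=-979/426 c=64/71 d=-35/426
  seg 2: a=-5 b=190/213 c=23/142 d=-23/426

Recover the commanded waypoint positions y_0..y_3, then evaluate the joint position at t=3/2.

y_0 = S_0(0) = a_0 = 3
y_1 = S_1(0) = a_1 = -4
y_2 = S_2(0) = a_2 = -5
y_3 = S_2(1) = -4
t_q=3/2 is in segment 0 (τ=3/2); S_0(τ)=-751/284

y_0=3 y_1=-4 y_2=-5 y_3=-4
S(3/2) = -751/284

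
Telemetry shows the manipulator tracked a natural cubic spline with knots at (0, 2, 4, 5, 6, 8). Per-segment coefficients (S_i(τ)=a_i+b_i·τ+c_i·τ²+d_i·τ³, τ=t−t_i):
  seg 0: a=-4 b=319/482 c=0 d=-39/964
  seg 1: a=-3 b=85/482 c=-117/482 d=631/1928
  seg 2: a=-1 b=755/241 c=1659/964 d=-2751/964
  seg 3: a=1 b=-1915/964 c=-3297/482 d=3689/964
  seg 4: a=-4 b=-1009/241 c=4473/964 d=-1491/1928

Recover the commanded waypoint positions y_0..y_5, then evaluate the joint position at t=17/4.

y_0 = S_0(0) = a_0 = -4
y_1 = S_1(0) = a_1 = -3
y_2 = S_2(0) = a_2 = -1
y_3 = S_3(0) = a_3 = 1
y_4 = S_4(0) = a_4 = -4
y_5 = S_4(2) = 0
t_q=17/4 is in segment 2 (τ=1/4); S_2(τ)=-9491/61696

y_0=-4 y_1=-3 y_2=-1 y_3=1 y_4=-4 y_5=0
S(17/4) = -9491/61696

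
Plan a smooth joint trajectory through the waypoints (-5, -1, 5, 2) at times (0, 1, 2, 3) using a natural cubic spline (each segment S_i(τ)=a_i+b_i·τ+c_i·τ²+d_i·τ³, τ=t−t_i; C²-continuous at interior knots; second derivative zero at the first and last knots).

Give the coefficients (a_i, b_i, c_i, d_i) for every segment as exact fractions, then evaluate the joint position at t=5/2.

  seg 0: a=-5 b=43/15 c=0 d=17/15
  seg 1: a=-1 b=94/15 c=17/5 d=-11/3
  seg 2: a=5 b=31/15 c=-38/5 d=38/15
S(5/2) = 89/20

Δ: Δ0=4, Δ1=6, Δ2=-3
row 1: diag=4, rhs=12; c'=1/4, d'=3
row 2: denom=4−1·1/4=15/4; d'=(-54−1·3)/(15/4)=-76/5
back: M2=-76/5
back: M1=3−1/4·-76/5=34/5
M: M0=0, M1=34/5, M2=-76/5, M3=0
seg 0: a=-5, c=M0/2=0, d=(M1−M0)/(6·1)=17/15, b=Δ0−h0·(2M0+M1)/6=43/15
seg 1: a=-1, c=M1/2=17/5, d=(M2−M1)/(6·1)=-11/3, b=Δ1−h1·(2M1+M2)/6=94/15
seg 2: a=5, c=M2/2=-38/5, d=(M3−M2)/(6·1)=38/15, b=Δ2−h2·(2M2+M3)/6=31/15
t_q=5/2 → seg 2, τ=1/2; S=5+31/15·τ+-38/5·τ²+38/15·τ³=89/20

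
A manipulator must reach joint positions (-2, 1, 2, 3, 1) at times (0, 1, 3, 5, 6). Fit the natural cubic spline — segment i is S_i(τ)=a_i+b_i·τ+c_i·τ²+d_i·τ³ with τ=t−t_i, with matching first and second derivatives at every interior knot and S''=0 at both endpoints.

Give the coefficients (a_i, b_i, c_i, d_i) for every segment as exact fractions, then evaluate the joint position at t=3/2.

Δ: Δ0=3, Δ1=1/2, Δ2=1/2, Δ3=-2
row 1: diag=6, rhs=-15; c'=1/3, d'=-5/2
row 2: denom=8−2·1/3=22/3; d'=(0−2·-5/2)/(22/3)=15/22
row 3: denom=6−2·3/11=60/11; d'=(-15−2·15/22)/(60/11)=-3
back: M3=-3
back: M2=15/22−3/11·-3=3/2
back: M1=-5/2−1/3·3/2=-3
M: M0=0, M1=-3, M2=3/2, M3=-3, M4=0
seg 0: a=-2, c=M0/2=0, d=(M1−M0)/(6·1)=-1/2, b=Δ0−h0·(2M0+M1)/6=7/2
seg 1: a=1, c=M1/2=-3/2, d=(M2−M1)/(6·2)=3/8, b=Δ1−h1·(2M1+M2)/6=2
seg 2: a=2, c=M2/2=3/4, d=(M3−M2)/(6·2)=-3/8, b=Δ2−h2·(2M2+M3)/6=1/2
seg 3: a=3, c=M3/2=-3/2, d=(M4−M3)/(6·1)=1/2, b=Δ3−h3·(2M3+M4)/6=-1
t_q=3/2 → seg 1, τ=1/2; S=1+2·τ+-3/2·τ²+3/8·τ³=107/64

  seg 0: a=-2 b=7/2 c=0 d=-1/2
  seg 1: a=1 b=2 c=-3/2 d=3/8
  seg 2: a=2 b=1/2 c=3/4 d=-3/8
  seg 3: a=3 b=-1 c=-3/2 d=1/2
S(3/2) = 107/64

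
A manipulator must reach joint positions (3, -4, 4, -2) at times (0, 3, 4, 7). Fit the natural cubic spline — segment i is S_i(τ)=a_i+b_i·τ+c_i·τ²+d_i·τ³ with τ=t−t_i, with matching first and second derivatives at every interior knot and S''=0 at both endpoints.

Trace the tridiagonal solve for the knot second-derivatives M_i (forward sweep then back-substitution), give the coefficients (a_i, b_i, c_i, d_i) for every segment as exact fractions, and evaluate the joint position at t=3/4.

Δ: Δ0=-7/3, Δ1=8, Δ2=-2
row 1: diag=8, rhs=62; c'=1/8, d'=31/4
row 2: denom=8−1·1/8=63/8; d'=(-60−1·31/4)/(63/8)=-542/63
back: M2=-542/63
back: M1=31/4−1/8·-542/63=556/63
M: M0=0, M1=556/63, M2=-542/63, M3=0
seg 0: a=3, c=M0/2=0, d=(M1−M0)/(6·3)=278/567, b=Δ0−h0·(2M0+M1)/6=-425/63
seg 1: a=-4, c=M1/2=278/63, d=(M2−M1)/(6·1)=-61/21, b=Δ1−h1·(2M1+M2)/6=409/63
seg 2: a=4, c=M2/2=-271/63, d=(M3−M2)/(6·3)=271/567, b=Δ2−h2·(2M2+M3)/6=416/63
t_q=3/4 → seg 0, τ=3/4; S=3+-425/63·τ+0·τ²+278/567·τ³=-415/224

  seg 0: a=3 b=-425/63 c=0 d=278/567
  seg 1: a=-4 b=409/63 c=278/63 d=-61/21
  seg 2: a=4 b=416/63 c=-271/63 d=271/567
S(3/4) = -415/224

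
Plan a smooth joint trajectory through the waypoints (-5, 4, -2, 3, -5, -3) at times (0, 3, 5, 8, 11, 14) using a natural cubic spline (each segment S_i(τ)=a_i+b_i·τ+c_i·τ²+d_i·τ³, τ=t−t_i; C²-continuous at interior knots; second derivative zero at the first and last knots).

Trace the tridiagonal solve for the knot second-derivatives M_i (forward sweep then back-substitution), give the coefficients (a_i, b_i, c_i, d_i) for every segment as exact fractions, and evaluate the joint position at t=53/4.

  seg 0: a=-5 b=1747/330 c=0 d=-757/2970
  seg 1: a=4 b=-262/165 c=-757/330 d=131/165
  seg 2: a=-2 b=-68/55 c=163/66 d=-1487/2970
  seg 3: a=3 b=7/110 c=-112/55 d=223/594
  seg 4: a=-5 b=-111/55 c=443/330 d=-443/2970
S(53/4) = -6257/1408

Δ: Δ0=3, Δ1=-3, Δ2=5/3, Δ3=-8/3, Δ4=2/3
row 1: diag=10, rhs=-36; c'=1/5, d'=-18/5
row 2: denom=10−2·1/5=48/5; d'=(28−2·-18/5)/(48/5)=11/3
row 3: denom=12−3·5/16=177/16; d'=(-26−3·11/3)/(177/16)=-592/177
row 4: denom=12−3·16/59=660/59; d'=(20−3·-592/177)/(660/59)=443/165
back: M4=443/165
back: M3=-592/177−16/59·443/165=-224/55
back: M2=11/3−5/16·-224/55=163/33
back: M1=-18/5−1/5·163/33=-757/165
M: M0=0, M1=-757/165, M2=163/33, M3=-224/55, M4=443/165, M5=0
seg 0: a=-5, c=M0/2=0, d=(M1−M0)/(6·3)=-757/2970, b=Δ0−h0·(2M0+M1)/6=1747/330
seg 1: a=4, c=M1/2=-757/330, d=(M2−M1)/(6·2)=131/165, b=Δ1−h1·(2M1+M2)/6=-262/165
seg 2: a=-2, c=M2/2=163/66, d=(M3−M2)/(6·3)=-1487/2970, b=Δ2−h2·(2M2+M3)/6=-68/55
seg 3: a=3, c=M3/2=-112/55, d=(M4−M3)/(6·3)=223/594, b=Δ3−h3·(2M3+M4)/6=7/110
seg 4: a=-5, c=M4/2=443/330, d=(M5−M4)/(6·3)=-443/2970, b=Δ4−h4·(2M4+M5)/6=-111/55
t_q=53/4 → seg 4, τ=9/4; S=-5+-111/55·τ+443/330·τ²+-443/2970·τ³=-6257/1408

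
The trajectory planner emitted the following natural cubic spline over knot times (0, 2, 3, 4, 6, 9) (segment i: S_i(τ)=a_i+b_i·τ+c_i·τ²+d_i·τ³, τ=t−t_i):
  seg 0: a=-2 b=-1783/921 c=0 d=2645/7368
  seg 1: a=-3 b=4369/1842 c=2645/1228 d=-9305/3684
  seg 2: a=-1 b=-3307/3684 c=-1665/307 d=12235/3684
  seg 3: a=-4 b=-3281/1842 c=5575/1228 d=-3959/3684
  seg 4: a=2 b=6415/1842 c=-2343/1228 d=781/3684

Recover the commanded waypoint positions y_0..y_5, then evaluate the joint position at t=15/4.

y_0=-2 y_1=-3 y_2=-1 y_3=-4 y_4=2 y_5=1
S(15/4) = -261149/78592

y_0 = S_0(0) = a_0 = -2
y_1 = S_1(0) = a_1 = -3
y_2 = S_2(0) = a_2 = -1
y_3 = S_3(0) = a_3 = -4
y_4 = S_4(0) = a_4 = 2
y_5 = S_4(3) = 1
t_q=15/4 is in segment 2 (τ=3/4); S_2(τ)=-261149/78592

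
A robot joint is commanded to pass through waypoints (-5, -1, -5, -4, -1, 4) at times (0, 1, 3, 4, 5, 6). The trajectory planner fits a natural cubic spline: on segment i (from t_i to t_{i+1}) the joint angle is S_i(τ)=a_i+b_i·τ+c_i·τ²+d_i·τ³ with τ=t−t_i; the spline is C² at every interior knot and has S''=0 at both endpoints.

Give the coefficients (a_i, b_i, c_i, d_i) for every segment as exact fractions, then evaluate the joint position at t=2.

  seg 0: a=-5 b=403/76 c=0 d=-99/76
  seg 1: a=-1 b=53/38 c=-297/76 d=21/19
  seg 2: a=-5 b=-37/38 c=207/76 d=-3/4
  seg 3: a=-4 b=169/76 c=9/19 d=23/76
  seg 4: a=-1 b=155/38 c=105/76 d=-35/76
S(2) = -183/76

Δ: Δ0=4, Δ1=-2, Δ2=1, Δ3=3, Δ4=5
row 1: diag=6, rhs=-36; c'=1/3, d'=-6
row 2: denom=6−2·1/3=16/3; d'=(18−2·-6)/(16/3)=45/8
row 3: denom=4−1·3/16=61/16; d'=(12−1·45/8)/(61/16)=102/61
row 4: denom=4−1·16/61=228/61; d'=(12−1·102/61)/(228/61)=105/38
back: M4=105/38
back: M3=102/61−16/61·105/38=18/19
back: M2=45/8−3/16·18/19=207/38
back: M1=-6−1/3·207/38=-297/38
M: M0=0, M1=-297/38, M2=207/38, M3=18/19, M4=105/38, M5=0
seg 0: a=-5, c=M0/2=0, d=(M1−M0)/(6·1)=-99/76, b=Δ0−h0·(2M0+M1)/6=403/76
seg 1: a=-1, c=M1/2=-297/76, d=(M2−M1)/(6·2)=21/19, b=Δ1−h1·(2M1+M2)/6=53/38
seg 2: a=-5, c=M2/2=207/76, d=(M3−M2)/(6·1)=-3/4, b=Δ2−h2·(2M2+M3)/6=-37/38
seg 3: a=-4, c=M3/2=9/19, d=(M4−M3)/(6·1)=23/76, b=Δ3−h3·(2M3+M4)/6=169/76
seg 4: a=-1, c=M4/2=105/76, d=(M5−M4)/(6·1)=-35/76, b=Δ4−h4·(2M4+M5)/6=155/38
t_q=2 → seg 1, τ=1; S=-1+53/38·τ+-297/76·τ²+21/19·τ³=-183/76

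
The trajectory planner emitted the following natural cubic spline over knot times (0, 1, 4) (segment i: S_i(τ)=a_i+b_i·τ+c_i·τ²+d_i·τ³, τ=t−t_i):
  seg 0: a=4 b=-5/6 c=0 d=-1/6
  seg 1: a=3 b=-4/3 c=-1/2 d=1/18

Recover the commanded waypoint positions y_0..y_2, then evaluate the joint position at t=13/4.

y_0 = S_0(0) = a_0 = 4
y_1 = S_1(0) = a_1 = 3
y_2 = S_1(3) = -4
t_q=13/4 is in segment 1 (τ=9/4); S_1(τ)=-243/128

y_0=4 y_1=3 y_2=-4
S(13/4) = -243/128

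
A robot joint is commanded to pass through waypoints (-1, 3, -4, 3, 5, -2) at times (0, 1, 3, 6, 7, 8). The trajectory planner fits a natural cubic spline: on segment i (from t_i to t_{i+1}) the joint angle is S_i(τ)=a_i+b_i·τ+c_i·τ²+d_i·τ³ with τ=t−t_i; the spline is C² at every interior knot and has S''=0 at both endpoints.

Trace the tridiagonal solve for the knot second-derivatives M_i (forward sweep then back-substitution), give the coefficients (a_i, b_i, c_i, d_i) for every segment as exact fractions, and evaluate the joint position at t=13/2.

  seg 0: a=-1 b=3169/570 c=0 d=-889/570
  seg 1: a=3 b=251/285 c=-889/190 d=2837/2280
  seg 2: a=-4 b=-331/114 c=1059/380 d=-1187/3420
  seg 3: a=3 b=5069/1140 c=-32/95 d=-481/228
  seg 4: a=5 b=-1457/570 c=-2533/380 d=2533/1140
S(13/2) = 14821/3040

Δ: Δ0=4, Δ1=-7/2, Δ2=7/3, Δ3=2, Δ4=-7
row 1: diag=6, rhs=-45; c'=1/3, d'=-15/2
row 2: denom=10−2·1/3=28/3; d'=(35−2·-15/2)/(28/3)=75/14
row 3: denom=8−3·9/28=197/28; d'=(-2−3·75/14)/(197/28)=-506/197
row 4: denom=4−1·28/197=760/197; d'=(-54−1·-506/197)/(760/197)=-2533/190
back: M4=-2533/190
back: M3=-506/197−28/197·-2533/190=-64/95
back: M2=75/14−9/28·-64/95=1059/190
back: M1=-15/2−1/3·1059/190=-889/95
M: M0=0, M1=-889/95, M2=1059/190, M3=-64/95, M4=-2533/190, M5=0
seg 0: a=-1, c=M0/2=0, d=(M1−M0)/(6·1)=-889/570, b=Δ0−h0·(2M0+M1)/6=3169/570
seg 1: a=3, c=M1/2=-889/190, d=(M2−M1)/(6·2)=2837/2280, b=Δ1−h1·(2M1+M2)/6=251/285
seg 2: a=-4, c=M2/2=1059/380, d=(M3−M2)/(6·3)=-1187/3420, b=Δ2−h2·(2M2+M3)/6=-331/114
seg 3: a=3, c=M3/2=-32/95, d=(M4−M3)/(6·1)=-481/228, b=Δ3−h3·(2M3+M4)/6=5069/1140
seg 4: a=5, c=M4/2=-2533/380, d=(M5−M4)/(6·1)=2533/1140, b=Δ4−h4·(2M4+M5)/6=-1457/570
t_q=13/2 → seg 3, τ=1/2; S=3+5069/1140·τ+-32/95·τ²+-481/228·τ³=14821/3040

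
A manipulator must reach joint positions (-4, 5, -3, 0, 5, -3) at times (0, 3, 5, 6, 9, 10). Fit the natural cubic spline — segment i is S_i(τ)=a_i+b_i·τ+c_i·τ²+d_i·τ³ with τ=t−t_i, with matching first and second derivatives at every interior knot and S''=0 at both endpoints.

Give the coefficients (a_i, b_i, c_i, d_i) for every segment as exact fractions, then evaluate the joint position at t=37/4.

Δ: Δ0=3, Δ1=-4, Δ2=3, Δ3=5/3, Δ4=-8
row 1: diag=10, rhs=-42; c'=1/5, d'=-21/5
row 2: denom=6−2·1/5=28/5; d'=(42−2·-21/5)/(28/5)=9
row 3: denom=8−1·5/28=219/28; d'=(-8−1·9)/(219/28)=-476/219
row 4: denom=8−3·28/73=500/73; d'=(-58−3·-476/219)/(500/73)=-1879/250
back: M4=-1879/250
back: M3=-476/219−28/73·-1879/250=266/375
back: M2=9−5/28·266/375=1331/150
back: M1=-21/5−1/5·1331/150=-4481/750
M: M0=0, M1=-4481/750, M2=1331/150, M3=266/375, M4=-1879/250, M5=0
seg 0: a=-4, c=M0/2=0, d=(M1−M0)/(6·3)=-4481/13500, b=Δ0−h0·(2M0+M1)/6=8981/1500
seg 1: a=5, c=M1/2=-4481/1500, d=(M2−M1)/(6·2)=464/375, b=Δ1−h1·(2M1+M2)/6=-2231/750
seg 2: a=-3, c=M2/2=1331/300, d=(M3−M2)/(6·1)=-2041/1500, b=Δ2−h2·(2M2+M3)/6=-19/250
seg 3: a=0, c=M3/2=133/375, d=(M4−M3)/(6·3)=-6169/13500, b=Δ3−h3·(2M3+M4)/6=7073/1500
seg 4: a=5, c=M4/2=-1879/500, d=(M5−M4)/(6·1)=1879/1500, b=Δ4−h4·(2M4+M5)/6=-4121/750
t_q=37/4 → seg 4, τ=1/4; S=5+-4121/750·τ+-1879/500·τ²+1879/1500·τ³=109153/32000

  seg 0: a=-4 b=8981/1500 c=0 d=-4481/13500
  seg 1: a=5 b=-2231/750 c=-4481/1500 d=464/375
  seg 2: a=-3 b=-19/250 c=1331/300 d=-2041/1500
  seg 3: a=0 b=7073/1500 c=133/375 d=-6169/13500
  seg 4: a=5 b=-4121/750 c=-1879/500 d=1879/1500
S(37/4) = 109153/32000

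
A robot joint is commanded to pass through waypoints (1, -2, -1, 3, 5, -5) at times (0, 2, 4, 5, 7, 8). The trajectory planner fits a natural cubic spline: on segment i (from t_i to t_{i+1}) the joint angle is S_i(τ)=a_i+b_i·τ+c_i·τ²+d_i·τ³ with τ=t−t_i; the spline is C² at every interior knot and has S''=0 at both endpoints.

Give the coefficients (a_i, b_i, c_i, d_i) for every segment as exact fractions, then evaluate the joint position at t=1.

  seg 0: a=1 b=-147/85 c=0 d=39/680
  seg 1: a=-2 b=-177/170 c=117/340 d=29/136
  seg 2: a=-1 b=246/85 c=138/85 d=-44/85
  seg 3: a=3 b=78/17 c=6/85 d=-317/340
  seg 4: a=5 b=-537/85 c=-939/170 d=313/170
S(1) = -457/680

Δ: Δ0=-3/2, Δ1=1/2, Δ2=4, Δ3=1, Δ4=-10
row 1: diag=8, rhs=12; c'=1/4, d'=3/2
row 2: denom=6−2·1/4=11/2; d'=(21−2·3/2)/(11/2)=36/11
row 3: denom=6−1·2/11=64/11; d'=(-18−1·36/11)/(64/11)=-117/32
row 4: denom=6−2·11/32=85/16; d'=(-66−2·-117/32)/(85/16)=-939/85
back: M4=-939/85
back: M3=-117/32−11/32·-939/85=12/85
back: M2=36/11−2/11·12/85=276/85
back: M1=3/2−1/4·276/85=117/170
M: M0=0, M1=117/170, M2=276/85, M3=12/85, M4=-939/85, M5=0
seg 0: a=1, c=M0/2=0, d=(M1−M0)/(6·2)=39/680, b=Δ0−h0·(2M0+M1)/6=-147/85
seg 1: a=-2, c=M1/2=117/340, d=(M2−M1)/(6·2)=29/136, b=Δ1−h1·(2M1+M2)/6=-177/170
seg 2: a=-1, c=M2/2=138/85, d=(M3−M2)/(6·1)=-44/85, b=Δ2−h2·(2M2+M3)/6=246/85
seg 3: a=3, c=M3/2=6/85, d=(M4−M3)/(6·2)=-317/340, b=Δ3−h3·(2M3+M4)/6=78/17
seg 4: a=5, c=M4/2=-939/170, d=(M5−M4)/(6·1)=313/170, b=Δ4−h4·(2M4+M5)/6=-537/85
t_q=1 → seg 0, τ=1; S=1+-147/85·τ+0·τ²+39/680·τ³=-457/680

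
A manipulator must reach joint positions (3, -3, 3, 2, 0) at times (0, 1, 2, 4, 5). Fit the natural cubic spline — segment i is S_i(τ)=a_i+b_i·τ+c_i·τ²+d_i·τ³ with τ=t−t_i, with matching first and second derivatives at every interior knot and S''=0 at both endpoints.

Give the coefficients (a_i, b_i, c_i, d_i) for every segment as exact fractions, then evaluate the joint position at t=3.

  seg 0: a=3 b=-576/61 c=0 d=210/61
  seg 1: a=-3 b=54/61 c=630/61 d=-318/61
  seg 2: a=3 b=360/61 c=-324/61 d=515/488
  seg 3: a=2 b=-327/122 c=249/244 d=-83/244
S(3) = 2267/488

Δ: Δ0=-6, Δ1=6, Δ2=-1/2, Δ3=-2
row 1: diag=4, rhs=72; c'=1/4, d'=18
row 2: denom=6−1·1/4=23/4; d'=(-39−1·18)/(23/4)=-228/23
row 3: denom=6−2·8/23=122/23; d'=(-9−2·-228/23)/(122/23)=249/122
back: M3=249/122
back: M2=-228/23−8/23·249/122=-648/61
back: M1=18−1/4·-648/61=1260/61
M: M0=0, M1=1260/61, M2=-648/61, M3=249/122, M4=0
seg 0: a=3, c=M0/2=0, d=(M1−M0)/(6·1)=210/61, b=Δ0−h0·(2M0+M1)/6=-576/61
seg 1: a=-3, c=M1/2=630/61, d=(M2−M1)/(6·1)=-318/61, b=Δ1−h1·(2M1+M2)/6=54/61
seg 2: a=3, c=M2/2=-324/61, d=(M3−M2)/(6·2)=515/488, b=Δ2−h2·(2M2+M3)/6=360/61
seg 3: a=2, c=M3/2=249/244, d=(M4−M3)/(6·1)=-83/244, b=Δ3−h3·(2M3+M4)/6=-327/122
t_q=3 → seg 2, τ=1; S=3+360/61·τ+-324/61·τ²+515/488·τ³=2267/488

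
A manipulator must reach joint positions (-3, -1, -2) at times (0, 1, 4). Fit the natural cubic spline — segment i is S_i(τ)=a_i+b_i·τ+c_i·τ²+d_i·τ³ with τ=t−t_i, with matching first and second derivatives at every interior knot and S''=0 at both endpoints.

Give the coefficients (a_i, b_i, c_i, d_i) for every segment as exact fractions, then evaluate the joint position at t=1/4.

Δ: Δ0=2, Δ1=-1/3
row 1: diag=8, rhs=-14; c'=3/8, d'=-7/4
back: M1=-7/4
M: M0=0, M1=-7/4, M2=0
seg 0: a=-3, c=M0/2=0, d=(M1−M0)/(6·1)=-7/24, b=Δ0−h0·(2M0+M1)/6=55/24
seg 1: a=-1, c=M1/2=-7/8, d=(M2−M1)/(6·3)=7/72, b=Δ1−h1·(2M1+M2)/6=17/12
t_q=1/4 → seg 0, τ=1/4; S=-3+55/24·τ+0·τ²+-7/24·τ³=-1245/512

  seg 0: a=-3 b=55/24 c=0 d=-7/24
  seg 1: a=-1 b=17/12 c=-7/8 d=7/72
S(1/4) = -1245/512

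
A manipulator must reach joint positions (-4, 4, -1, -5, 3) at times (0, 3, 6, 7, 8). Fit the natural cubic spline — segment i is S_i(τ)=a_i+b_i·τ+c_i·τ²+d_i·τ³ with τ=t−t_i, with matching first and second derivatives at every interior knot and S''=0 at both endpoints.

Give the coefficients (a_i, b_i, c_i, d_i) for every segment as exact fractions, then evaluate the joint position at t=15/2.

  seg 0: a=-4 b=369/112 c=0 d=-211/3024
  seg 1: a=4 b=79/56 c=-211/336 d=-401/3024
  seg 2: a=-1 b=-95/16 c=-51/28 d=421/112
  seg 3: a=-5 b=95/56 c=1059/112 d=-353/112
S(15/2) = -1955/896

Δ: Δ0=8/3, Δ1=-5/3, Δ2=-4, Δ3=8
row 1: diag=12, rhs=-26; c'=1/4, d'=-13/6
row 2: denom=8−3·1/4=29/4; d'=(-14−3·-13/6)/(29/4)=-30/29
row 3: denom=4−1·4/29=112/29; d'=(72−1·-30/29)/(112/29)=1059/56
back: M3=1059/56
back: M2=-30/29−4/29·1059/56=-51/14
back: M1=-13/6−1/4·-51/14=-211/168
M: M0=0, M1=-211/168, M2=-51/14, M3=1059/56, M4=0
seg 0: a=-4, c=M0/2=0, d=(M1−M0)/(6·3)=-211/3024, b=Δ0−h0·(2M0+M1)/6=369/112
seg 1: a=4, c=M1/2=-211/336, d=(M2−M1)/(6·3)=-401/3024, b=Δ1−h1·(2M1+M2)/6=79/56
seg 2: a=-1, c=M2/2=-51/28, d=(M3−M2)/(6·1)=421/112, b=Δ2−h2·(2M2+M3)/6=-95/16
seg 3: a=-5, c=M3/2=1059/112, d=(M4−M3)/(6·1)=-353/112, b=Δ3−h3·(2M3+M4)/6=95/56
t_q=15/2 → seg 3, τ=1/2; S=-5+95/56·τ+1059/112·τ²+-353/112·τ³=-1955/896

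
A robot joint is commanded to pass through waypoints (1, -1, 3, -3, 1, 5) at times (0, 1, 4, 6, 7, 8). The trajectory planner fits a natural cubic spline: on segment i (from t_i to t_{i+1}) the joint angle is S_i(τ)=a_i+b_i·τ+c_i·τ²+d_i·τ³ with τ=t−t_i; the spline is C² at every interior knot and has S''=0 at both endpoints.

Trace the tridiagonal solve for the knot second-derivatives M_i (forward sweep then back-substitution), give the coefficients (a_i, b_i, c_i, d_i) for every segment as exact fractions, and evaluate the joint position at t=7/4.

  seg 0: a=1 b=-12571/4515 c=0 d=3541/4515
  seg 1: a=-1 b=-1948/4515 c=3541/1505 d=-7967/13545
  seg 2: a=3 b=-9913/4515 c=-4426/1505 d=5731/4515
  seg 3: a=-3 b=821/645 c=7036/1505 d=-1759/903
  seg 4: a=1 b=21578/4515 c=-1759/1505 d=1759/4515
S(7/4) = -23913/96320

Δ: Δ0=-2, Δ1=4/3, Δ2=-3, Δ3=4, Δ4=4
row 1: diag=8, rhs=20; c'=3/8, d'=5/2
row 2: denom=10−3·3/8=71/8; d'=(-26−3·5/2)/(71/8)=-268/71
row 3: denom=6−2·16/71=394/71; d'=(42−2·-268/71)/(394/71)=1759/197
row 4: denom=4−1·71/394=1505/394; d'=(0−1·1759/197)/(1505/394)=-3518/1505
back: M4=-3518/1505
back: M3=1759/197−71/394·-3518/1505=14072/1505
back: M2=-268/71−16/71·14072/1505=-8852/1505
back: M1=5/2−3/8·-8852/1505=7082/1505
M: M0=0, M1=7082/1505, M2=-8852/1505, M3=14072/1505, M4=-3518/1505, M5=0
seg 0: a=1, c=M0/2=0, d=(M1−M0)/(6·1)=3541/4515, b=Δ0−h0·(2M0+M1)/6=-12571/4515
seg 1: a=-1, c=M1/2=3541/1505, d=(M2−M1)/(6·3)=-7967/13545, b=Δ1−h1·(2M1+M2)/6=-1948/4515
seg 2: a=3, c=M2/2=-4426/1505, d=(M3−M2)/(6·2)=5731/4515, b=Δ2−h2·(2M2+M3)/6=-9913/4515
seg 3: a=-3, c=M3/2=7036/1505, d=(M4−M3)/(6·1)=-1759/903, b=Δ3−h3·(2M3+M4)/6=821/645
seg 4: a=1, c=M4/2=-1759/1505, d=(M5−M4)/(6·1)=1759/4515, b=Δ4−h4·(2M4+M5)/6=21578/4515
t_q=7/4 → seg 1, τ=3/4; S=-1+-1948/4515·τ+3541/1505·τ²+-7967/13545·τ³=-23913/96320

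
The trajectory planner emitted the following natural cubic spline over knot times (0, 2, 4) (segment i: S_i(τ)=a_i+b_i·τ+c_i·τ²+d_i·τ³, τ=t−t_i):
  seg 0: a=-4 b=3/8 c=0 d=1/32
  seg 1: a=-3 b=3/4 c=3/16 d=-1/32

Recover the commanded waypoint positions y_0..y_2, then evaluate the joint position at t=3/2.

y_0=-4 y_1=-3 y_2=-1
S(3/2) = -853/256

y_0 = S_0(0) = a_0 = -4
y_1 = S_1(0) = a_1 = -3
y_2 = S_1(2) = -1
t_q=3/2 is in segment 0 (τ=3/2); S_0(τ)=-853/256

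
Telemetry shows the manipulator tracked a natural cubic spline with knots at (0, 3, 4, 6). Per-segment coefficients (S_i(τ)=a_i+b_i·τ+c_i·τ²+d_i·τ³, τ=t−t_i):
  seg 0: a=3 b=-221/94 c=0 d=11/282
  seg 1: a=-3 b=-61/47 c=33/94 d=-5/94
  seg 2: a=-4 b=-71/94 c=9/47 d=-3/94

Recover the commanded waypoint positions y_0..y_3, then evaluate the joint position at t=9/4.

y_0=3 y_1=-3 y_2=-4 y_3=-5
S(9/4) = -11103/6016

y_0 = S_0(0) = a_0 = 3
y_1 = S_1(0) = a_1 = -3
y_2 = S_2(0) = a_2 = -4
y_3 = S_2(2) = -5
t_q=9/4 is in segment 0 (τ=9/4); S_0(τ)=-11103/6016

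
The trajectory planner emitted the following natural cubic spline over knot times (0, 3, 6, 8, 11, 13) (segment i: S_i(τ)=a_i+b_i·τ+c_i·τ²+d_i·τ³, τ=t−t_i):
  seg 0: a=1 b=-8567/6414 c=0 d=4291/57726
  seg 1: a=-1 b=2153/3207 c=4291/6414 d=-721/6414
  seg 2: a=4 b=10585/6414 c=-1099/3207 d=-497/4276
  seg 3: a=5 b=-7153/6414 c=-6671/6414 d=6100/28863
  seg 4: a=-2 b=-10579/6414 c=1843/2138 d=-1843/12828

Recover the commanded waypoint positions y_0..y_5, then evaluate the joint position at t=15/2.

y_0=1 y_1=-1 y_2=4 y_3=5 y_4=-2 y_5=-3
S(15/2) = 181717/34208

y_0 = S_0(0) = a_0 = 1
y_1 = S_1(0) = a_1 = -1
y_2 = S_2(0) = a_2 = 4
y_3 = S_3(0) = a_3 = 5
y_4 = S_4(0) = a_4 = -2
y_5 = S_4(2) = -3
t_q=15/2 is in segment 2 (τ=3/2); S_2(τ)=181717/34208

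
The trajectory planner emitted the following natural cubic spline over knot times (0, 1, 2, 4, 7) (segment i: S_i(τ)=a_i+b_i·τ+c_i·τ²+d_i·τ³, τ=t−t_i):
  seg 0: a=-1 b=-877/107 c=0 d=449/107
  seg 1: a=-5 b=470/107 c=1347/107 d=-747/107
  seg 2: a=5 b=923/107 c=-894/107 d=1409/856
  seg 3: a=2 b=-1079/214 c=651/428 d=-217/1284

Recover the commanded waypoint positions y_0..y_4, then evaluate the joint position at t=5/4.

y_0 = S_0(0) = a_0 = -1
y_1 = S_1(0) = a_1 = -5
y_2 = S_2(0) = a_2 = 5
y_3 = S_3(0) = a_3 = 2
y_4 = S_3(3) = -4
t_q=5/4 is in segment 1 (τ=1/4); S_1(τ)=-22079/6848

y_0=-1 y_1=-5 y_2=5 y_3=2 y_4=-4
S(5/4) = -22079/6848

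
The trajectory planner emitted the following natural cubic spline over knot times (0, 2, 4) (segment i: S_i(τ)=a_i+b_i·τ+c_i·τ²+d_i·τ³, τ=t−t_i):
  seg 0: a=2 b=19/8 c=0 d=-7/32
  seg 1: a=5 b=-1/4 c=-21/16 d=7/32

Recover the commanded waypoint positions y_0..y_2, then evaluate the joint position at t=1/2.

y_0=2 y_1=5 y_2=1
S(1/2) = 809/256

y_0 = S_0(0) = a_0 = 2
y_1 = S_1(0) = a_1 = 5
y_2 = S_1(2) = 1
t_q=1/2 is in segment 0 (τ=1/2); S_0(τ)=809/256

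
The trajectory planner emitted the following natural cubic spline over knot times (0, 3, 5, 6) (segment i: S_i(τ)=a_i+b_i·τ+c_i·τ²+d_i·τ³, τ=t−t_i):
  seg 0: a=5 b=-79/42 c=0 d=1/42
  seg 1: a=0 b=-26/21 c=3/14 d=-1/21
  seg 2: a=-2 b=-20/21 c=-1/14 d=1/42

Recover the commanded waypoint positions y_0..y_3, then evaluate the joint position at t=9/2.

y_0=5 y_1=0 y_2=-2 y_3=-3
S(9/2) = -43/28

y_0 = S_0(0) = a_0 = 5
y_1 = S_1(0) = a_1 = 0
y_2 = S_2(0) = a_2 = -2
y_3 = S_2(1) = -3
t_q=9/2 is in segment 1 (τ=3/2); S_1(τ)=-43/28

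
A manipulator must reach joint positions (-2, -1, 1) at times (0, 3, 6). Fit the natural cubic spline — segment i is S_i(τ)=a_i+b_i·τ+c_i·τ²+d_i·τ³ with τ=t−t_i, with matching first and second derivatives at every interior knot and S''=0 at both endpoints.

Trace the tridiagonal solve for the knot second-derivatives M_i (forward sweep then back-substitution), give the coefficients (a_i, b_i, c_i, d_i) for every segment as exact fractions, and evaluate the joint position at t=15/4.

Δ: Δ0=1/3, Δ1=2/3
row 1: diag=12, rhs=2; c'=1/4, d'=1/6
back: M1=1/6
M: M0=0, M1=1/6, M2=0
seg 0: a=-2, c=M0/2=0, d=(M1−M0)/(6·3)=1/108, b=Δ0−h0·(2M0+M1)/6=1/4
seg 1: a=-1, c=M1/2=1/12, d=(M2−M1)/(6·3)=-1/108, b=Δ1−h1·(2M1+M2)/6=1/2
t_q=15/4 → seg 1, τ=3/4; S=-1+1/2·τ+1/12·τ²+-1/108·τ³=-149/256

  seg 0: a=-2 b=1/4 c=0 d=1/108
  seg 1: a=-1 b=1/2 c=1/12 d=-1/108
S(15/4) = -149/256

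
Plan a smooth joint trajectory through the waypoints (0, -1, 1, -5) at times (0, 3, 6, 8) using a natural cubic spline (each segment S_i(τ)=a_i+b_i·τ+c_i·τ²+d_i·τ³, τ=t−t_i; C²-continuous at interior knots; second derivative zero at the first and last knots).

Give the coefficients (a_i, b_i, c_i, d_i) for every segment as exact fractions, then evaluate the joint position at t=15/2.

Δ: Δ0=-1/3, Δ1=2/3, Δ2=-3
row 1: diag=12, rhs=6; c'=1/4, d'=1/2
row 2: denom=10−3·1/4=37/4; d'=(-22−3·1/2)/(37/4)=-94/37
back: M2=-94/37
back: M1=1/2−1/4·-94/37=42/37
M: M0=0, M1=42/37, M2=-94/37, M3=0
seg 0: a=0, c=M0/2=0, d=(M1−M0)/(6·3)=7/111, b=Δ0−h0·(2M0+M1)/6=-100/111
seg 1: a=-1, c=M1/2=21/37, d=(M2−M1)/(6·3)=-68/333, b=Δ1−h1·(2M1+M2)/6=89/111
seg 2: a=1, c=M2/2=-47/37, d=(M3−M2)/(6·2)=47/222, b=Δ2−h2·(2M2+M3)/6=-145/111
t_q=15/2 → seg 2, τ=3/2; S=1+-145/111·τ+-47/37·τ²+47/222·τ³=-1837/592

  seg 0: a=0 b=-100/111 c=0 d=7/111
  seg 1: a=-1 b=89/111 c=21/37 d=-68/333
  seg 2: a=1 b=-145/111 c=-47/37 d=47/222
S(15/2) = -1837/592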